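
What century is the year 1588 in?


Century = (year - 1) // 100 + 1
= (1588 - 1) // 100 + 1
= 1587 // 100 + 1
= 15 + 1

16th century


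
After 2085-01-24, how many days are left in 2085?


Day of year: 24 of 365
Remaining = 365 - 24

341 days


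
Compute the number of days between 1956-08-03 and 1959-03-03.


From 1956-08-03 to 1959-03-03
1956-08-03: days before August = 31 + 29 + 31 + 30 + 31 + 30 + 31 = 213 (1956 is a leap year); day of year = 213 + 3 = 216
1959-03-03: days before March = 31 + 28 = 59 (1959 is not a leap year); day of year = 59 + 3 = 62
Rest of 1956: 366 - 216 = 150
Full years 1957 (365), 1958 (365): 730
Total = 150 + 730 + 62 = 942

942 days


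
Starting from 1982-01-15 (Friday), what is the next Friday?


Current: Friday
Target: Friday
Days ahead: 7

Next Friday: 1982-01-22


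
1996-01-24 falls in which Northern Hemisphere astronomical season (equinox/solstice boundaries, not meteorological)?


Date: January 24
Astronomical Winter (approx.; exact equinox/solstice day varies by year): December 21 to March 19
January 24 falls within the Winter window

Winter


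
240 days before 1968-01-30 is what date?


Start: 1968-01-30, subtract 240 days
Back 30 days from January 30 reaches December 31, 1967 -> 210 left
December 1967 has 31 days -> back to November 30, 1967 -> 179 left
November 1967 has 30 days -> back to October 31, 1967 -> 149 left
October 1967 has 31 days -> back to September 30, 1967 -> 118 left
September 1967 has 30 days -> back to August 31, 1967 -> 88 left
August 1967 has 31 days -> back to July 31, 1967 -> 57 left
July 1967 has 31 days -> back to June 30, 1967 -> 26 left
June 1967: 30 - 26 = 4 -> lands on June 4

Result: 1967-06-04


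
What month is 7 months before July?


July is month 7
7 - 7 = 0; wrap: 0 + 12 = 12

December


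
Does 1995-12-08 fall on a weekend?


Anchor: Jan 1, 1995. With p = 1995 - 1 = 1994: (p + p//4 - p//100 + p//400) mod 7 = (1994 + 498 - 19 + 4) mod 7 = 2477 mod 7 = 6 -> Sunday (Mon=0 ... Sun=6)
Day of year: 342; offset = 341
Weekday index = (6 + 341) mod 7 = 4 -> Friday
Weekend days: Saturday, Sunday

No


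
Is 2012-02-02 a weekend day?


Anchor: Jan 1, 2012. With p = 2012 - 1 = 2011: (p + p//4 - p//100 + p//400) mod 7 = (2011 + 502 - 20 + 5) mod 7 = 2498 mod 7 = 6 -> Sunday (Mon=0 ... Sun=6)
Day of year: 33; offset = 32
Weekday index = (6 + 32) mod 7 = 3 -> Thursday
Weekend days: Saturday, Sunday

No


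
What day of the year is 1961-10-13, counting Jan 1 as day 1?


Date: October 13, 1961
Days in months 1 through 9: 273
Plus 13 days in October

Day of year: 286


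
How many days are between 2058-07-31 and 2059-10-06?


From 2058-07-31 to 2059-10-06
2058-07-31: days before July = 31 + 28 + 31 + 30 + 31 + 30 = 181 (2058 is not a leap year); day of year = 181 + 31 = 212
2059-10-06: days before October = 31 + 28 + 31 + 30 + 31 + 30 + 31 + 31 + 30 = 273 (2059 is not a leap year); day of year = 273 + 6 = 279
Rest of 2058: 365 - 212 = 153
Total = 153 + 279 = 432

432 days


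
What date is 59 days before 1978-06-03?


Start: 1978-06-03, subtract 59 days
Back 3 days from June 3 reaches May 31, 1978 -> 56 left
May 1978 has 31 days -> back to April 30, 1978 -> 25 left
April 1978: 30 - 25 = 5 -> lands on April 5

Result: 1978-04-05


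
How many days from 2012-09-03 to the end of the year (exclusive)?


Day of year: 247 of 366
Remaining = 366 - 247

119 days


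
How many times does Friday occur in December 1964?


December 1964 has 31 days
Anchor: Jan 1, 1964. With p = 1964 - 1 = 1963: (p + p//4 - p//100 + p//400) mod 7 = (1963 + 490 - 19 + 4) mod 7 = 2438 mod 7 = 2 -> Wednesday (Mon=0 ... Sun=6)
Days before December (Jan-Nov): 335; December 1 index = (2 + 335) mod 7 = 1 -> Tuesday
First Friday is December 4
Fridays: 4, 11, 18, 25

4 Fridays


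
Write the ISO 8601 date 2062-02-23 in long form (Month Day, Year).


ISO 2062-02-23 parses as year=2062, month=02, day=23
Month 2 -> February

February 23, 2062


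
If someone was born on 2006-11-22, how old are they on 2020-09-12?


Birth: 2006-11-22
Reference: 2020-09-12
Year difference: 2020 - 2006 = 14
Birthday not yet reached in 2020, subtract 1

13 years old


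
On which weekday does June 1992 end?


June 1992 has 30 days
Anchor: Jan 1, 1992. With p = 1992 - 1 = 1991: (p + p//4 - p//100 + p//400) mod 7 = (1991 + 497 - 19 + 4) mod 7 = 2473 mod 7 = 2 -> Wednesday (Mon=0 ... Sun=6)
Days before June (Jan-May): 152; June 1 index = (2 + 152) mod 7 = 0 -> Monday
Last day offset: 30 - 1 = 29 days
Weekday index = (0 + 29) mod 7 = 1

Tuesday, June 30


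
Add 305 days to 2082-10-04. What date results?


Start: 2082-10-04, add 305 days
October 2082 has 31 days: 31 - 4 = 27 days to October 31 -> 278 left
November 2082 has 30 days -> 248 left
December 2082 has 31 days -> 217 left
January 2083 has 31 days -> 186 left
February 2083 has 28 days -> 158 left
March 2083 has 31 days -> 127 left
April 2083 has 30 days -> 97 left
May 2083 has 31 days -> 66 left
June 2083 has 30 days -> 36 left
July 2083 has 31 days -> 5 left
August 2083: 5 <= 31 -> lands on August 5

Result: 2083-08-05


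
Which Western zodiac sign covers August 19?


Date: August 19
Conventional tropical zodiac dates: Leo from July 23 onward; Virgo starts August 23
August 19 falls within the Leo range

Leo


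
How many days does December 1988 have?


December 1988

31 days


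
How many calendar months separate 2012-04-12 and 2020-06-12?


From April 2012 to June 2020
8 years * 12 = 96 months, plus 2 months = 98

98 months


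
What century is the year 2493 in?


Century = (year - 1) // 100 + 1
= (2493 - 1) // 100 + 1
= 2492 // 100 + 1
= 24 + 1

25th century


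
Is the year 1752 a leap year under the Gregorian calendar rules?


Gregorian leap year rule: divisible by 4, but not by 100, unless also by 400.
1752 is divisible by 4 but not 100 -> leap year

Yes


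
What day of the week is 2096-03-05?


Date: March 5, 2096
Anchor: Jan 1, 2096. With p = 2096 - 1 = 2095: (p + p//4 - p//100 + p//400) mod 7 = (2095 + 523 - 20 + 5) mod 7 = 2603 mod 7 = 6 -> Sunday (Mon=0 ... Sun=6)
Days before March (Jan-Feb): 60; offset = 60 + 5 - 1 = 64
Weekday index = (6 + 64) mod 7 = 0

Day of the week: Monday


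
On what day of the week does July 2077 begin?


Target: July 1, 2077
Anchor: Jan 1, 2077. With p = 2077 - 1 = 2076: (p + p//4 - p//100 + p//400) mod 7 = (2076 + 519 - 20 + 5) mod 7 = 2580 mod 7 = 4 -> Friday (Mon=0 ... Sun=6)
Days before July (Jan-Jun): 181 days
Weekday index = (4 + 181) mod 7 = 3

Thursday


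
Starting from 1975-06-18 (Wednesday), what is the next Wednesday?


Current: Wednesday
Target: Wednesday
Days ahead: 7

Next Wednesday: 1975-06-25


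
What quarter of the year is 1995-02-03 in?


Month: February (month 2)
Q1: Jan-Mar, Q2: Apr-Jun, Q3: Jul-Sep, Q4: Oct-Dec

Q1


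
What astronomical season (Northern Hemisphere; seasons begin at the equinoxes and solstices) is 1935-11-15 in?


Date: November 15
Astronomical Autumn (approx.; exact equinox/solstice day varies by year): September 22 to December 20
November 15 falls within the Autumn window

Autumn


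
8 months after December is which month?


December is month 12
12 + 8 = 20; wrap: 20 - 12 = 8

August


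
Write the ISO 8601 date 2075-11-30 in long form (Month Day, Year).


ISO 2075-11-30 parses as year=2075, month=11, day=30
Month 11 -> November

November 30, 2075


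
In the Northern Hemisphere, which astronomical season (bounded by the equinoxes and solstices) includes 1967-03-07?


Date: March 7
Astronomical Winter (approx.; exact equinox/solstice day varies by year): December 21 to March 19
March 7 falls within the Winter window

Winter


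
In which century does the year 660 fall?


Century = (year - 1) // 100 + 1
= (660 - 1) // 100 + 1
= 659 // 100 + 1
= 6 + 1

7th century


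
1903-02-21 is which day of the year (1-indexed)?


Date: February 21, 1903
Days in months 1 through 1: 31
Plus 21 days in February

Day of year: 52


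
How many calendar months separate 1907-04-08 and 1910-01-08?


From April 1907 to January 1910
3 years * 12 = 36 months, minus 3 months = 33

33 months


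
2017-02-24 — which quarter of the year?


Month: February (month 2)
Q1: Jan-Mar, Q2: Apr-Jun, Q3: Jul-Sep, Q4: Oct-Dec

Q1


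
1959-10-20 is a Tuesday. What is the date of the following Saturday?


Current: Tuesday
Target: Saturday
Days ahead: 4

Next Saturday: 1959-10-24


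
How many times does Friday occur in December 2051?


December 2051 has 31 days
Anchor: Jan 1, 2051. With p = 2051 - 1 = 2050: (p + p//4 - p//100 + p//400) mod 7 = (2050 + 512 - 20 + 5) mod 7 = 2547 mod 7 = 6 -> Sunday (Mon=0 ... Sun=6)
Days before December (Jan-Nov): 334; December 1 index = (6 + 334) mod 7 = 4 -> Friday
First Friday is December 1
Fridays: 1, 8, 15, 22, 29

5 Fridays


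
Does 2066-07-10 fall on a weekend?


Anchor: Jan 1, 2066. With p = 2066 - 1 = 2065: (p + p//4 - p//100 + p//400) mod 7 = (2065 + 516 - 20 + 5) mod 7 = 2566 mod 7 = 4 -> Friday (Mon=0 ... Sun=6)
Day of year: 191; offset = 190
Weekday index = (4 + 190) mod 7 = 5 -> Saturday
Weekend days: Saturday, Sunday

Yes


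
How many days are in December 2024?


December 2024

31 days


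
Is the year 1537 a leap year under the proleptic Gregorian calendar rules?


Gregorian leap year rule: divisible by 4, but not by 100, unless also by 400.
1537 is not divisible by 4 -> not a leap year

No


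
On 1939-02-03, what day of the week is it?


Date: February 3, 1939
Anchor: Jan 1, 1939. With p = 1939 - 1 = 1938: (p + p//4 - p//100 + p//400) mod 7 = (1938 + 484 - 19 + 4) mod 7 = 2407 mod 7 = 6 -> Sunday (Mon=0 ... Sun=6)
Days before February (Jan): 31; offset = 31 + 3 - 1 = 33
Weekday index = (6 + 33) mod 7 = 4

Day of the week: Friday


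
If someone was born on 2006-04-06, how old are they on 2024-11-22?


Birth: 2006-04-06
Reference: 2024-11-22
Year difference: 2024 - 2006 = 18

18 years old


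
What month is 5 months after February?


February is month 2
2 + 5 = 7

July


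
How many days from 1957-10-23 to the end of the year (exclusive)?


Day of year: 296 of 365
Remaining = 365 - 296

69 days


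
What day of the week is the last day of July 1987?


July 1987 has 31 days
Anchor: Jan 1, 1987. With p = 1987 - 1 = 1986: (p + p//4 - p//100 + p//400) mod 7 = (1986 + 496 - 19 + 4) mod 7 = 2467 mod 7 = 3 -> Thursday (Mon=0 ... Sun=6)
Days before July (Jan-Jun): 181; July 1 index = (3 + 181) mod 7 = 2 -> Wednesday
Last day offset: 31 - 1 = 30 days
Weekday index = (2 + 30) mod 7 = 4

Friday, July 31


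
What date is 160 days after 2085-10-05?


Start: 2085-10-05, add 160 days
October 2085 has 31 days: 31 - 5 = 26 days to October 31 -> 134 left
November 2085 has 30 days -> 104 left
December 2085 has 31 days -> 73 left
January 2086 has 31 days -> 42 left
February 2086 has 28 days -> 14 left
March 2086: 14 <= 31 -> lands on March 14

Result: 2086-03-14


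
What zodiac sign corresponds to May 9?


Date: May 9
Conventional tropical zodiac dates: Taurus from April 20 onward; Gemini starts May 21
May 9 falls within the Taurus range

Taurus


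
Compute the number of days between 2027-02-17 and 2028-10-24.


From 2027-02-17 to 2028-10-24
2027-02-17: days before February = 31; day of year = 31 + 17 = 48
2028-10-24: days before October = 31 + 29 + 31 + 30 + 31 + 30 + 31 + 31 + 30 = 274 (2028 is a leap year); day of year = 274 + 24 = 298
Rest of 2027: 365 - 48 = 317
Total = 317 + 298 = 615

615 days


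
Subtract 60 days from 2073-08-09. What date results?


Start: 2073-08-09, subtract 60 days
Back 9 days from August 9 reaches July 31, 2073 -> 51 left
July 2073 has 31 days -> back to June 30, 2073 -> 20 left
June 2073: 30 - 20 = 10 -> lands on June 10

Result: 2073-06-10


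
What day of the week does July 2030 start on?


Target: July 1, 2030
Anchor: Jan 1, 2030. With p = 2030 - 1 = 2029: (p + p//4 - p//100 + p//400) mod 7 = (2029 + 507 - 20 + 5) mod 7 = 2521 mod 7 = 1 -> Tuesday (Mon=0 ... Sun=6)
Days before July (Jan-Jun): 181 days
Weekday index = (1 + 181) mod 7 = 0

Monday


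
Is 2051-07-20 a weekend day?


Anchor: Jan 1, 2051. With p = 2051 - 1 = 2050: (p + p//4 - p//100 + p//400) mod 7 = (2050 + 512 - 20 + 5) mod 7 = 2547 mod 7 = 6 -> Sunday (Mon=0 ... Sun=6)
Day of year: 201; offset = 200
Weekday index = (6 + 200) mod 7 = 3 -> Thursday
Weekend days: Saturday, Sunday

No


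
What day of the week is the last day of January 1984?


January 1984 has 31 days
Anchor: Jan 1, 1984. With p = 1984 - 1 = 1983: (p + p//4 - p//100 + p//400) mod 7 = (1983 + 495 - 19 + 4) mod 7 = 2463 mod 7 = 6 -> Sunday (Mon=0 ... Sun=6)
January 1 is the anchor itself -> Sunday
Last day offset: 31 - 1 = 30 days
Weekday index = (6 + 30) mod 7 = 1

Tuesday, January 31


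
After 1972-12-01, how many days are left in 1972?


Day of year: 336 of 366
Remaining = 366 - 336

30 days


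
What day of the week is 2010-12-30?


Date: December 30, 2010
Anchor: Jan 1, 2010. With p = 2010 - 1 = 2009: (p + p//4 - p//100 + p//400) mod 7 = (2009 + 502 - 20 + 5) mod 7 = 2496 mod 7 = 4 -> Friday (Mon=0 ... Sun=6)
Days before December (Jan-Nov): 334; offset = 334 + 30 - 1 = 363
Weekday index = (4 + 363) mod 7 = 3

Day of the week: Thursday


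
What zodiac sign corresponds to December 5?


Date: December 5
Conventional tropical zodiac dates: Sagittarius from November 22 onward; Capricorn starts December 22
December 5 falls within the Sagittarius range

Sagittarius


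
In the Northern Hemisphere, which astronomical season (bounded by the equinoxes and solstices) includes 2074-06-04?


Date: June 4
Astronomical Spring (approx.; exact equinox/solstice day varies by year): March 20 to June 20
June 4 falls within the Spring window

Spring


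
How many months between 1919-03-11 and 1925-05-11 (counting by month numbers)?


From March 1919 to May 1925
6 years * 12 = 72 months, plus 2 months = 74

74 months


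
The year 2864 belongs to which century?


Century = (year - 1) // 100 + 1
= (2864 - 1) // 100 + 1
= 2863 // 100 + 1
= 28 + 1

29th century


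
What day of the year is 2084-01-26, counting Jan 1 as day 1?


Date: January 26, 2084
No months before January
Plus 26 days in January

Day of year: 26


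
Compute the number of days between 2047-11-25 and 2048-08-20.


From 2047-11-25 to 2048-08-20
2047-11-25: days before November = 31 + 28 + 31 + 30 + 31 + 30 + 31 + 31 + 30 + 31 = 304 (2047 is not a leap year); day of year = 304 + 25 = 329
2048-08-20: days before August = 31 + 29 + 31 + 30 + 31 + 30 + 31 = 213 (2048 is a leap year); day of year = 213 + 20 = 233
Rest of 2047: 365 - 329 = 36
Total = 36 + 233 = 269

269 days


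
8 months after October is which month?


October is month 10
10 + 8 = 18; wrap: 18 - 12 = 6

June


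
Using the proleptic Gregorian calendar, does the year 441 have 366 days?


Gregorian leap year rule: divisible by 4, but not by 100, unless also by 400.
441 is not divisible by 4 -> not a leap year

No


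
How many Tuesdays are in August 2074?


August 2074 has 31 days
Anchor: Jan 1, 2074. With p = 2074 - 1 = 2073: (p + p//4 - p//100 + p//400) mod 7 = (2073 + 518 - 20 + 5) mod 7 = 2576 mod 7 = 0 -> Monday (Mon=0 ... Sun=6)
Days before August (Jan-Jul): 212; August 1 index = (0 + 212) mod 7 = 2 -> Wednesday
First Tuesday is August 7
Tuesdays: 7, 14, 21, 28

4 Tuesdays


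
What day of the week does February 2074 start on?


Target: February 1, 2074
Anchor: Jan 1, 2074. With p = 2074 - 1 = 2073: (p + p//4 - p//100 + p//400) mod 7 = (2073 + 518 - 20 + 5) mod 7 = 2576 mod 7 = 0 -> Monday (Mon=0 ... Sun=6)
Days before February (Jan): 31 days
Weekday index = (0 + 31) mod 7 = 3

Thursday


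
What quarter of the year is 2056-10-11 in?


Month: October (month 10)
Q1: Jan-Mar, Q2: Apr-Jun, Q3: Jul-Sep, Q4: Oct-Dec

Q4


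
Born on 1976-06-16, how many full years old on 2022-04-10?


Birth: 1976-06-16
Reference: 2022-04-10
Year difference: 2022 - 1976 = 46
Birthday not yet reached in 2022, subtract 1

45 years old


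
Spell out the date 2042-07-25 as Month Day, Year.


ISO 2042-07-25 parses as year=2042, month=07, day=25
Month 7 -> July

July 25, 2042


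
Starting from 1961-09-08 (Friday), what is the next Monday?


Current: Friday
Target: Monday
Days ahead: 3

Next Monday: 1961-09-11


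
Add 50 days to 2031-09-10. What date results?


Start: 2031-09-10, add 50 days
September 2031 has 30 days: 30 - 10 = 20 days to September 30 -> 30 left
October 2031: 30 <= 31 -> lands on October 30

Result: 2031-10-30


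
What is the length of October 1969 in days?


October 1969

31 days


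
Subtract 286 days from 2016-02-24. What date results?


Start: 2016-02-24, subtract 286 days
Back 24 days from February 24 reaches January 31, 2016 -> 262 left
January 2016 has 31 days -> back to December 31, 2015 -> 231 left
December 2015 has 31 days -> back to November 30, 2015 -> 200 left
November 2015 has 30 days -> back to October 31, 2015 -> 170 left
October 2015 has 31 days -> back to September 30, 2015 -> 139 left
September 2015 has 30 days -> back to August 31, 2015 -> 109 left
August 2015 has 31 days -> back to July 31, 2015 -> 78 left
July 2015 has 31 days -> back to June 30, 2015 -> 47 left
June 2015 has 30 days -> back to May 31, 2015 -> 17 left
May 2015: 31 - 17 = 14 -> lands on May 14

Result: 2015-05-14


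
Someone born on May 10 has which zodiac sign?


Date: May 10
Conventional tropical zodiac dates: Taurus from April 20 onward; Gemini starts May 21
May 10 falls within the Taurus range

Taurus


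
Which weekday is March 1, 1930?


Target: March 1, 1930
Anchor: Jan 1, 1930. With p = 1930 - 1 = 1929: (p + p//4 - p//100 + p//400) mod 7 = (1929 + 482 - 19 + 4) mod 7 = 2396 mod 7 = 2 -> Wednesday (Mon=0 ... Sun=6)
Days before March (Jan-Feb): 59 days
Weekday index = (2 + 59) mod 7 = 5

Saturday


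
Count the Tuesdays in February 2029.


February 2029 has 28 days
Anchor: Jan 1, 2029. With p = 2029 - 1 = 2028: (p + p//4 - p//100 + p//400) mod 7 = (2028 + 507 - 20 + 5) mod 7 = 2520 mod 7 = 0 -> Monday (Mon=0 ... Sun=6)
Days before February (Jan): 31; February 1 index = (0 + 31) mod 7 = 3 -> Thursday
First Tuesday is February 6
Tuesdays: 6, 13, 20, 27

4 Tuesdays


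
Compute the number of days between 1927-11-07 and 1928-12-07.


From 1927-11-07 to 1928-12-07
1927-11-07: days before November = 31 + 28 + 31 + 30 + 31 + 30 + 31 + 31 + 30 + 31 = 304 (1927 is not a leap year); day of year = 304 + 7 = 311
1928-12-07: days before December = 31 + 29 + 31 + 30 + 31 + 30 + 31 + 31 + 30 + 31 + 30 = 335 (1928 is a leap year); day of year = 335 + 7 = 342
Rest of 1927: 365 - 311 = 54
Total = 54 + 342 = 396

396 days


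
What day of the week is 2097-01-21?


Date: January 21, 2097
Anchor: Jan 1, 2097. With p = 2097 - 1 = 2096: (p + p//4 - p//100 + p//400) mod 7 = (2096 + 524 - 20 + 5) mod 7 = 2605 mod 7 = 1 -> Tuesday (Mon=0 ... Sun=6)
Days into year = 21 - 1 = 20
Weekday index = (1 + 20) mod 7 = 0

Day of the week: Monday


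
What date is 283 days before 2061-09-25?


Start: 2061-09-25, subtract 283 days
Back 25 days from September 25 reaches August 31, 2061 -> 258 left
August 2061 has 31 days -> back to July 31, 2061 -> 227 left
July 2061 has 31 days -> back to June 30, 2061 -> 196 left
June 2061 has 30 days -> back to May 31, 2061 -> 166 left
May 2061 has 31 days -> back to April 30, 2061 -> 135 left
April 2061 has 30 days -> back to March 31, 2061 -> 105 left
March 2061 has 31 days -> back to February 28, 2061 -> 74 left
February 2061 has 28 days -> back to January 31, 2061 -> 46 left
January 2061 has 31 days -> back to December 31, 2060 -> 15 left
December 2060: 31 - 15 = 16 -> lands on December 16

Result: 2060-12-16


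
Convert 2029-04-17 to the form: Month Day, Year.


ISO 2029-04-17 parses as year=2029, month=04, day=17
Month 4 -> April

April 17, 2029


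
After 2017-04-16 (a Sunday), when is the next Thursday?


Current: Sunday
Target: Thursday
Days ahead: 4

Next Thursday: 2017-04-20


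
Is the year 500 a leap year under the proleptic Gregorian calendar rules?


Gregorian leap year rule: divisible by 4, but not by 100, unless also by 400.
500 is divisible by 100 but not 400 -> not a leap year

No


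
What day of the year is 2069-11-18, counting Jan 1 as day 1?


Date: November 18, 2069
Days in months 1 through 10: 304
Plus 18 days in November

Day of year: 322


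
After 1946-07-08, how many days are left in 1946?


Day of year: 189 of 365
Remaining = 365 - 189

176 days


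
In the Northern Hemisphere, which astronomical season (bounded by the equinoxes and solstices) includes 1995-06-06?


Date: June 6
Astronomical Spring (approx.; exact equinox/solstice day varies by year): March 20 to June 20
June 6 falls within the Spring window

Spring


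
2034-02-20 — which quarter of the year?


Month: February (month 2)
Q1: Jan-Mar, Q2: Apr-Jun, Q3: Jul-Sep, Q4: Oct-Dec

Q1


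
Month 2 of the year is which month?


Month 2 of 12

February


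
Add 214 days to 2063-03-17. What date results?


Start: 2063-03-17, add 214 days
March 2063 has 31 days: 31 - 17 = 14 days to March 31 -> 200 left
April 2063 has 30 days -> 170 left
May 2063 has 31 days -> 139 left
June 2063 has 30 days -> 109 left
July 2063 has 31 days -> 78 left
August 2063 has 31 days -> 47 left
September 2063 has 30 days -> 17 left
October 2063: 17 <= 31 -> lands on October 17

Result: 2063-10-17


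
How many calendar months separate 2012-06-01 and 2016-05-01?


From June 2012 to May 2016
4 years * 12 = 48 months, minus 1 month = 47

47 months


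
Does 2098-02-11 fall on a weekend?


Anchor: Jan 1, 2098. With p = 2098 - 1 = 2097: (p + p//4 - p//100 + p//400) mod 7 = (2097 + 524 - 20 + 5) mod 7 = 2606 mod 7 = 2 -> Wednesday (Mon=0 ... Sun=6)
Day of year: 42; offset = 41
Weekday index = (2 + 41) mod 7 = 1 -> Tuesday
Weekend days: Saturday, Sunday

No


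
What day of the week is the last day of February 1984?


February 1984 has 29 days
Anchor: Jan 1, 1984. With p = 1984 - 1 = 1983: (p + p//4 - p//100 + p//400) mod 7 = (1983 + 495 - 19 + 4) mod 7 = 2463 mod 7 = 6 -> Sunday (Mon=0 ... Sun=6)
Days before February (Jan): 31; February 1 index = (6 + 31) mod 7 = 2 -> Wednesday
Last day offset: 29 - 1 = 28 days
Weekday index = (2 + 28) mod 7 = 2

Wednesday, February 29


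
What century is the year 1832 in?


Century = (year - 1) // 100 + 1
= (1832 - 1) // 100 + 1
= 1831 // 100 + 1
= 18 + 1

19th century


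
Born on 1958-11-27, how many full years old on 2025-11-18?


Birth: 1958-11-27
Reference: 2025-11-18
Year difference: 2025 - 1958 = 67
Birthday not yet reached in 2025, subtract 1

66 years old


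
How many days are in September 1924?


September 1924

30 days


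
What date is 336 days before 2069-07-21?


Start: 2069-07-21, subtract 336 days
Back 21 days from July 21 reaches June 30, 2069 -> 315 left
June 2069 has 30 days -> back to May 31, 2069 -> 285 left
May 2069 has 31 days -> back to April 30, 2069 -> 254 left
April 2069 has 30 days -> back to March 31, 2069 -> 224 left
March 2069 has 31 days -> back to February 28, 2069 -> 193 left
February 2069 has 28 days -> back to January 31, 2069 -> 165 left
January 2069 has 31 days -> back to December 31, 2068 -> 134 left
December 2068 has 31 days -> back to November 30, 2068 -> 103 left
November 2068 has 30 days -> back to October 31, 2068 -> 73 left
October 2068 has 31 days -> back to September 30, 2068 -> 42 left
September 2068 has 30 days -> back to August 31, 2068 -> 12 left
August 2068: 31 - 12 = 19 -> lands on August 19

Result: 2068-08-19


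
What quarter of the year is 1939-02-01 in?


Month: February (month 2)
Q1: Jan-Mar, Q2: Apr-Jun, Q3: Jul-Sep, Q4: Oct-Dec

Q1


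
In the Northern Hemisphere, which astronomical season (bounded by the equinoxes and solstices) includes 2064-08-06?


Date: August 6
Astronomical Summer (approx.; exact equinox/solstice day varies by year): June 21 to September 21
August 6 falls within the Summer window

Summer


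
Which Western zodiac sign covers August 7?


Date: August 7
Conventional tropical zodiac dates: Leo from July 23 onward; Virgo starts August 23
August 7 falls within the Leo range

Leo


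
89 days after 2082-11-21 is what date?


Start: 2082-11-21, add 89 days
November 2082 has 30 days: 30 - 21 = 9 days to November 30 -> 80 left
December 2082 has 31 days -> 49 left
January 2083 has 31 days -> 18 left
February 2083: 18 <= 28 -> lands on February 18

Result: 2083-02-18


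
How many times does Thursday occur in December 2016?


December 2016 has 31 days
Anchor: Jan 1, 2016. With p = 2016 - 1 = 2015: (p + p//4 - p//100 + p//400) mod 7 = (2015 + 503 - 20 + 5) mod 7 = 2503 mod 7 = 4 -> Friday (Mon=0 ... Sun=6)
Days before December (Jan-Nov): 335; December 1 index = (4 + 335) mod 7 = 3 -> Thursday
First Thursday is December 1
Thursdays: 1, 8, 15, 22, 29

5 Thursdays


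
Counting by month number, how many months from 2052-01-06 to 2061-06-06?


From January 2052 to June 2061
9 years * 12 = 108 months, plus 5 months = 113

113 months


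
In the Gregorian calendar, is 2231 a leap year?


Gregorian leap year rule: divisible by 4, but not by 100, unless also by 400.
2231 is not divisible by 4 -> not a leap year

No


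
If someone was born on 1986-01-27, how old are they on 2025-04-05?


Birth: 1986-01-27
Reference: 2025-04-05
Year difference: 2025 - 1986 = 39

39 years old


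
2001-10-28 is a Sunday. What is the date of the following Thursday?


Current: Sunday
Target: Thursday
Days ahead: 4

Next Thursday: 2001-11-01


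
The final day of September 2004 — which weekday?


September 2004 has 30 days
Anchor: Jan 1, 2004. With p = 2004 - 1 = 2003: (p + p//4 - p//100 + p//400) mod 7 = (2003 + 500 - 20 + 5) mod 7 = 2488 mod 7 = 3 -> Thursday (Mon=0 ... Sun=6)
Days before September (Jan-Aug): 244; September 1 index = (3 + 244) mod 7 = 2 -> Wednesday
Last day offset: 30 - 1 = 29 days
Weekday index = (2 + 29) mod 7 = 3

Thursday, September 30


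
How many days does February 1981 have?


February 1981 (leap year: no)

28 days


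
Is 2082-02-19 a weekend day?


Anchor: Jan 1, 2082. With p = 2082 - 1 = 2081: (p + p//4 - p//100 + p//400) mod 7 = (2081 + 520 - 20 + 5) mod 7 = 2586 mod 7 = 3 -> Thursday (Mon=0 ... Sun=6)
Day of year: 50; offset = 49
Weekday index = (3 + 49) mod 7 = 3 -> Thursday
Weekend days: Saturday, Sunday

No


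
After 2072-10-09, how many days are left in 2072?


Day of year: 283 of 366
Remaining = 366 - 283

83 days


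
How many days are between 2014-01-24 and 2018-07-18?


From 2014-01-24 to 2018-07-18
2014-01-24: day of year = 24
2018-07-18: days before July = 31 + 28 + 31 + 30 + 31 + 30 = 181 (2018 is not a leap year); day of year = 181 + 18 = 199
Rest of 2014: 365 - 24 = 341
Full years 2015 (365), 2016 (366), 2017 (365): 1096
Total = 341 + 1096 + 199 = 1636

1636 days


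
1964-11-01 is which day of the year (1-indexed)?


Date: November 1, 1964
Days in months 1 through 10: 305
Plus 1 days in November

Day of year: 306


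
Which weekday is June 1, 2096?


Target: June 1, 2096
Anchor: Jan 1, 2096. With p = 2096 - 1 = 2095: (p + p//4 - p//100 + p//400) mod 7 = (2095 + 523 - 20 + 5) mod 7 = 2603 mod 7 = 6 -> Sunday (Mon=0 ... Sun=6)
Days before June (Jan-May): 152 days
Weekday index = (6 + 152) mod 7 = 4

Friday


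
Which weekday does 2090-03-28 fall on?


Date: March 28, 2090
Anchor: Jan 1, 2090. With p = 2090 - 1 = 2089: (p + p//4 - p//100 + p//400) mod 7 = (2089 + 522 - 20 + 5) mod 7 = 2596 mod 7 = 6 -> Sunday (Mon=0 ... Sun=6)
Days before March (Jan-Feb): 59; offset = 59 + 28 - 1 = 86
Weekday index = (6 + 86) mod 7 = 1

Day of the week: Tuesday


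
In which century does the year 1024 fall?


Century = (year - 1) // 100 + 1
= (1024 - 1) // 100 + 1
= 1023 // 100 + 1
= 10 + 1

11th century


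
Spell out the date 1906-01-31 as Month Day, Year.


ISO 1906-01-31 parses as year=1906, month=01, day=31
Month 1 -> January

January 31, 1906


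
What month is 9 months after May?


May is month 5
5 + 9 = 14; wrap: 14 - 12 = 2

February


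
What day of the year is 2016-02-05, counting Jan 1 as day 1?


Date: February 5, 2016
Days in months 1 through 1: 31
Plus 5 days in February

Day of year: 36


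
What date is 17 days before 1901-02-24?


Start: 1901-02-24, subtract 17 days
24 - 17 = 7 stays within February 1901

Result: 1901-02-07


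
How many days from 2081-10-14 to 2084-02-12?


From 2081-10-14 to 2084-02-12
2081-10-14: days before October = 31 + 28 + 31 + 30 + 31 + 30 + 31 + 31 + 30 = 273 (2081 is not a leap year); day of year = 273 + 14 = 287
2084-02-12: days before February = 31; day of year = 31 + 12 = 43
Rest of 2081: 365 - 287 = 78
Full years 2082 (365), 2083 (365): 730
Total = 78 + 730 + 43 = 851

851 days


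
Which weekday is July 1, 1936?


Target: July 1, 1936
Anchor: Jan 1, 1936. With p = 1936 - 1 = 1935: (p + p//4 - p//100 + p//400) mod 7 = (1935 + 483 - 19 + 4) mod 7 = 2403 mod 7 = 2 -> Wednesday (Mon=0 ... Sun=6)
Days before July (Jan-Jun): 182 days
Weekday index = (2 + 182) mod 7 = 2

Wednesday


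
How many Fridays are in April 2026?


April 2026 has 30 days
Anchor: Jan 1, 2026. With p = 2026 - 1 = 2025: (p + p//4 - p//100 + p//400) mod 7 = (2025 + 506 - 20 + 5) mod 7 = 2516 mod 7 = 3 -> Thursday (Mon=0 ... Sun=6)
Days before April (Jan-Mar): 90; April 1 index = (3 + 90) mod 7 = 2 -> Wednesday
First Friday is April 3
Fridays: 3, 10, 17, 24

4 Fridays


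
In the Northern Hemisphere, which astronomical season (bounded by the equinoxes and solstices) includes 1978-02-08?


Date: February 8
Astronomical Winter (approx.; exact equinox/solstice day varies by year): December 21 to March 19
February 8 falls within the Winter window

Winter


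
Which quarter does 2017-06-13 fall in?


Month: June (month 6)
Q1: Jan-Mar, Q2: Apr-Jun, Q3: Jul-Sep, Q4: Oct-Dec

Q2


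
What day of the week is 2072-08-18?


Date: August 18, 2072
Anchor: Jan 1, 2072. With p = 2072 - 1 = 2071: (p + p//4 - p//100 + p//400) mod 7 = (2071 + 517 - 20 + 5) mod 7 = 2573 mod 7 = 4 -> Friday (Mon=0 ... Sun=6)
Days before August (Jan-Jul): 213; offset = 213 + 18 - 1 = 230
Weekday index = (4 + 230) mod 7 = 3

Day of the week: Thursday


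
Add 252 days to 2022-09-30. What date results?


Start: 2022-09-30, add 252 days
September 30 is the last day of September 2022 -> 252 left
October 2022 has 31 days -> 221 left
November 2022 has 30 days -> 191 left
December 2022 has 31 days -> 160 left
January 2023 has 31 days -> 129 left
February 2023 has 28 days -> 101 left
March 2023 has 31 days -> 70 left
April 2023 has 30 days -> 40 left
May 2023 has 31 days -> 9 left
June 2023: 9 <= 30 -> lands on June 9

Result: 2023-06-09


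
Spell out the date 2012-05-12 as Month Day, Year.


ISO 2012-05-12 parses as year=2012, month=05, day=12
Month 5 -> May

May 12, 2012


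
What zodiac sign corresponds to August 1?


Date: August 1
Conventional tropical zodiac dates: Leo from July 23 onward; Virgo starts August 23
August 1 falls within the Leo range

Leo


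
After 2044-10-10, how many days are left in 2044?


Day of year: 284 of 366
Remaining = 366 - 284

82 days


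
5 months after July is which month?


July is month 7
7 + 5 = 12

December


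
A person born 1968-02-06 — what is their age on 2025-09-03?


Birth: 1968-02-06
Reference: 2025-09-03
Year difference: 2025 - 1968 = 57

57 years old


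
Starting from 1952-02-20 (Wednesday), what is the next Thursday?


Current: Wednesday
Target: Thursday
Days ahead: 1

Next Thursday: 1952-02-21


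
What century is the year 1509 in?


Century = (year - 1) // 100 + 1
= (1509 - 1) // 100 + 1
= 1508 // 100 + 1
= 15 + 1

16th century


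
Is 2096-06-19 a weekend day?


Anchor: Jan 1, 2096. With p = 2096 - 1 = 2095: (p + p//4 - p//100 + p//400) mod 7 = (2095 + 523 - 20 + 5) mod 7 = 2603 mod 7 = 6 -> Sunday (Mon=0 ... Sun=6)
Day of year: 171; offset = 170
Weekday index = (6 + 170) mod 7 = 1 -> Tuesday
Weekend days: Saturday, Sunday

No


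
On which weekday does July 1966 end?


July 1966 has 31 days
Anchor: Jan 1, 1966. With p = 1966 - 1 = 1965: (p + p//4 - p//100 + p//400) mod 7 = (1965 + 491 - 19 + 4) mod 7 = 2441 mod 7 = 5 -> Saturday (Mon=0 ... Sun=6)
Days before July (Jan-Jun): 181; July 1 index = (5 + 181) mod 7 = 4 -> Friday
Last day offset: 31 - 1 = 30 days
Weekday index = (4 + 30) mod 7 = 6

Sunday, July 31


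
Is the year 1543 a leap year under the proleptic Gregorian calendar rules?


Gregorian leap year rule: divisible by 4, but not by 100, unless also by 400.
1543 is not divisible by 4 -> not a leap year

No


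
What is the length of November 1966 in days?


November 1966

30 days


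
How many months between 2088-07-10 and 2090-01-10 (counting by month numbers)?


From July 2088 to January 2090
2 years * 12 = 24 months, minus 6 months = 18

18 months


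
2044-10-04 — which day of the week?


Date: October 4, 2044
Anchor: Jan 1, 2044. With p = 2044 - 1 = 2043: (p + p//4 - p//100 + p//400) mod 7 = (2043 + 510 - 20 + 5) mod 7 = 2538 mod 7 = 4 -> Friday (Mon=0 ... Sun=6)
Days before October (Jan-Sep): 274; offset = 274 + 4 - 1 = 277
Weekday index = (4 + 277) mod 7 = 1

Day of the week: Tuesday


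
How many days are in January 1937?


January 1937

31 days


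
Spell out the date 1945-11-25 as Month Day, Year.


ISO 1945-11-25 parses as year=1945, month=11, day=25
Month 11 -> November

November 25, 1945


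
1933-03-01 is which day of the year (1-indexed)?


Date: March 1, 1933
Days in months 1 through 2: 59
Plus 1 days in March

Day of year: 60


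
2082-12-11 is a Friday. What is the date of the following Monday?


Current: Friday
Target: Monday
Days ahead: 3

Next Monday: 2082-12-14


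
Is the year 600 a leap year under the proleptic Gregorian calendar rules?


Gregorian leap year rule: divisible by 4, but not by 100, unless also by 400.
600 is divisible by 100 but not 400 -> not a leap year

No


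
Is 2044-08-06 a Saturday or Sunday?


Anchor: Jan 1, 2044. With p = 2044 - 1 = 2043: (p + p//4 - p//100 + p//400) mod 7 = (2043 + 510 - 20 + 5) mod 7 = 2538 mod 7 = 4 -> Friday (Mon=0 ... Sun=6)
Day of year: 219; offset = 218
Weekday index = (4 + 218) mod 7 = 5 -> Saturday
Weekend days: Saturday, Sunday

Yes


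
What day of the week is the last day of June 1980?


June 1980 has 30 days
Anchor: Jan 1, 1980. With p = 1980 - 1 = 1979: (p + p//4 - p//100 + p//400) mod 7 = (1979 + 494 - 19 + 4) mod 7 = 2458 mod 7 = 1 -> Tuesday (Mon=0 ... Sun=6)
Days before June (Jan-May): 152; June 1 index = (1 + 152) mod 7 = 6 -> Sunday
Last day offset: 30 - 1 = 29 days
Weekday index = (6 + 29) mod 7 = 0

Monday, June 30


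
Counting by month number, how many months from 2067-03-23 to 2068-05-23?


From March 2067 to May 2068
1 year * 12 = 12 months, plus 2 months = 14

14 months


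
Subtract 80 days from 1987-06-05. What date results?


Start: 1987-06-05, subtract 80 days
Back 5 days from June 5 reaches May 31, 1987 -> 75 left
May 1987 has 31 days -> back to April 30, 1987 -> 44 left
April 1987 has 30 days -> back to March 31, 1987 -> 14 left
March 1987: 31 - 14 = 17 -> lands on March 17

Result: 1987-03-17


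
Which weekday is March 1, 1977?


Target: March 1, 1977
Anchor: Jan 1, 1977. With p = 1977 - 1 = 1976: (p + p//4 - p//100 + p//400) mod 7 = (1976 + 494 - 19 + 4) mod 7 = 2455 mod 7 = 5 -> Saturday (Mon=0 ... Sun=6)
Days before March (Jan-Feb): 59 days
Weekday index = (5 + 59) mod 7 = 1

Tuesday


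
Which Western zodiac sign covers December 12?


Date: December 12
Conventional tropical zodiac dates: Sagittarius from November 22 onward; Capricorn starts December 22
December 12 falls within the Sagittarius range

Sagittarius


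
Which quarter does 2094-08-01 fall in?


Month: August (month 8)
Q1: Jan-Mar, Q2: Apr-Jun, Q3: Jul-Sep, Q4: Oct-Dec

Q3


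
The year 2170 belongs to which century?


Century = (year - 1) // 100 + 1
= (2170 - 1) // 100 + 1
= 2169 // 100 + 1
= 21 + 1

22nd century


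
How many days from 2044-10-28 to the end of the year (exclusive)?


Day of year: 302 of 366
Remaining = 366 - 302

64 days


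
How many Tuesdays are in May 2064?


May 2064 has 31 days
Anchor: Jan 1, 2064. With p = 2064 - 1 = 2063: (p + p//4 - p//100 + p//400) mod 7 = (2063 + 515 - 20 + 5) mod 7 = 2563 mod 7 = 1 -> Tuesday (Mon=0 ... Sun=6)
Days before May (Jan-Apr): 121; May 1 index = (1 + 121) mod 7 = 3 -> Thursday
First Tuesday is May 6
Tuesdays: 6, 13, 20, 27

4 Tuesdays


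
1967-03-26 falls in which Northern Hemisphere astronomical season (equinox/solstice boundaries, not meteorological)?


Date: March 26
Astronomical Spring (approx.; exact equinox/solstice day varies by year): March 20 to June 20
March 26 falls within the Spring window

Spring


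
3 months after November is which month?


November is month 11
11 + 3 = 14; wrap: 14 - 12 = 2

February


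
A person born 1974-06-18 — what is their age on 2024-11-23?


Birth: 1974-06-18
Reference: 2024-11-23
Year difference: 2024 - 1974 = 50

50 years old


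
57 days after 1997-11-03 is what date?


Start: 1997-11-03, add 57 days
November 1997 has 30 days: 30 - 3 = 27 days to November 30 -> 30 left
December 1997: 30 <= 31 -> lands on December 30

Result: 1997-12-30


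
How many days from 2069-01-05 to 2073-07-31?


From 2069-01-05 to 2073-07-31
2069-01-05: day of year = 5
2073-07-31: days before July = 31 + 28 + 31 + 30 + 31 + 30 = 181 (2073 is not a leap year); day of year = 181 + 31 = 212
Rest of 2069: 365 - 5 = 360
Full years 2070 (365), 2071 (365), 2072 (366): 1096
Total = 360 + 1096 + 212 = 1668

1668 days


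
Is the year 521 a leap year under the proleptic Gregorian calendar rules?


Gregorian leap year rule: divisible by 4, but not by 100, unless also by 400.
521 is not divisible by 4 -> not a leap year

No


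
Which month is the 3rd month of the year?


Month 3 of 12

March


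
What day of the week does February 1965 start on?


Target: February 1, 1965
Anchor: Jan 1, 1965. With p = 1965 - 1 = 1964: (p + p//4 - p//100 + p//400) mod 7 = (1964 + 491 - 19 + 4) mod 7 = 2440 mod 7 = 4 -> Friday (Mon=0 ... Sun=6)
Days before February (Jan): 31 days
Weekday index = (4 + 31) mod 7 = 0

Monday


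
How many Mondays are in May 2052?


May 2052 has 31 days
Anchor: Jan 1, 2052. With p = 2052 - 1 = 2051: (p + p//4 - p//100 + p//400) mod 7 = (2051 + 512 - 20 + 5) mod 7 = 2548 mod 7 = 0 -> Monday (Mon=0 ... Sun=6)
Days before May (Jan-Apr): 121; May 1 index = (0 + 121) mod 7 = 2 -> Wednesday
First Monday is May 6
Mondays: 6, 13, 20, 27

4 Mondays


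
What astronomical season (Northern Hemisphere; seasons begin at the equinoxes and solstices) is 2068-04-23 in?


Date: April 23
Astronomical Spring (approx.; exact equinox/solstice day varies by year): March 20 to June 20
April 23 falls within the Spring window

Spring


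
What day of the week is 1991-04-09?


Date: April 9, 1991
Anchor: Jan 1, 1991. With p = 1991 - 1 = 1990: (p + p//4 - p//100 + p//400) mod 7 = (1990 + 497 - 19 + 4) mod 7 = 2472 mod 7 = 1 -> Tuesday (Mon=0 ... Sun=6)
Days before April (Jan-Mar): 90; offset = 90 + 9 - 1 = 98
Weekday index = (1 + 98) mod 7 = 1

Day of the week: Tuesday


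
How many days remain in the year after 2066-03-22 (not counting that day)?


Day of year: 81 of 365
Remaining = 365 - 81

284 days
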